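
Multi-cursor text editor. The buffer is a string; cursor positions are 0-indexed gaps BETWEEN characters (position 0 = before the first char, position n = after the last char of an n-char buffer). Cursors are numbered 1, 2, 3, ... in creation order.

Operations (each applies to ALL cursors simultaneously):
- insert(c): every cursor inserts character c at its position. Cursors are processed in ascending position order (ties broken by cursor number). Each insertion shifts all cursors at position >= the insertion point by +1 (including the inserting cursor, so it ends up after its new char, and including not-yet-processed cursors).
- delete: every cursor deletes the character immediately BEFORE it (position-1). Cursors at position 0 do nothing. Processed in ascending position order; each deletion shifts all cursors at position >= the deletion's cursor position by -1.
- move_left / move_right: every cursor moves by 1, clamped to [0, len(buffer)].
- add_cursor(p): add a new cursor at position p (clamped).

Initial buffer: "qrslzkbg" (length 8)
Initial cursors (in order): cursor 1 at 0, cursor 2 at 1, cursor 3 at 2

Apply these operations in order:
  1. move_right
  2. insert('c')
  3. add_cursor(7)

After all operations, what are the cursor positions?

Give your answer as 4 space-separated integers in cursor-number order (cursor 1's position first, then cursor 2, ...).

After op 1 (move_right): buffer="qrslzkbg" (len 8), cursors c1@1 c2@2 c3@3, authorship ........
After op 2 (insert('c')): buffer="qcrcsclzkbg" (len 11), cursors c1@2 c2@4 c3@6, authorship .1.2.3.....
After op 3 (add_cursor(7)): buffer="qcrcsclzkbg" (len 11), cursors c1@2 c2@4 c3@6 c4@7, authorship .1.2.3.....

Answer: 2 4 6 7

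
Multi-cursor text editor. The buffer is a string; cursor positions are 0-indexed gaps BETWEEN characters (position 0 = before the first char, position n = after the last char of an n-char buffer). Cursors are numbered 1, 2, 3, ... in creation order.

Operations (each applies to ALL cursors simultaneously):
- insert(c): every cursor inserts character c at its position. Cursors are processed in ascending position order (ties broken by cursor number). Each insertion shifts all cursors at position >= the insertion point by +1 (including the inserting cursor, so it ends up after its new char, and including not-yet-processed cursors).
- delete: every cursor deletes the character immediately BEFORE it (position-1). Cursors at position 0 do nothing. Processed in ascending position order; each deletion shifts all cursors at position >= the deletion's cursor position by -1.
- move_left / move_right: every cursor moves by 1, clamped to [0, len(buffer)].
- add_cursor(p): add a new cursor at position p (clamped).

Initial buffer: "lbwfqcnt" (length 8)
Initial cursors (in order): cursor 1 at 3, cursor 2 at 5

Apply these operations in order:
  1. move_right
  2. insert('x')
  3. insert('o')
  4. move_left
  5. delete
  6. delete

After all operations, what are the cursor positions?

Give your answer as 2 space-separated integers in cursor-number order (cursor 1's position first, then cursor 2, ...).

Answer: 3 5

Derivation:
After op 1 (move_right): buffer="lbwfqcnt" (len 8), cursors c1@4 c2@6, authorship ........
After op 2 (insert('x')): buffer="lbwfxqcxnt" (len 10), cursors c1@5 c2@8, authorship ....1..2..
After op 3 (insert('o')): buffer="lbwfxoqcxont" (len 12), cursors c1@6 c2@10, authorship ....11..22..
After op 4 (move_left): buffer="lbwfxoqcxont" (len 12), cursors c1@5 c2@9, authorship ....11..22..
After op 5 (delete): buffer="lbwfoqcont" (len 10), cursors c1@4 c2@7, authorship ....1..2..
After op 6 (delete): buffer="lbwoqont" (len 8), cursors c1@3 c2@5, authorship ...1.2..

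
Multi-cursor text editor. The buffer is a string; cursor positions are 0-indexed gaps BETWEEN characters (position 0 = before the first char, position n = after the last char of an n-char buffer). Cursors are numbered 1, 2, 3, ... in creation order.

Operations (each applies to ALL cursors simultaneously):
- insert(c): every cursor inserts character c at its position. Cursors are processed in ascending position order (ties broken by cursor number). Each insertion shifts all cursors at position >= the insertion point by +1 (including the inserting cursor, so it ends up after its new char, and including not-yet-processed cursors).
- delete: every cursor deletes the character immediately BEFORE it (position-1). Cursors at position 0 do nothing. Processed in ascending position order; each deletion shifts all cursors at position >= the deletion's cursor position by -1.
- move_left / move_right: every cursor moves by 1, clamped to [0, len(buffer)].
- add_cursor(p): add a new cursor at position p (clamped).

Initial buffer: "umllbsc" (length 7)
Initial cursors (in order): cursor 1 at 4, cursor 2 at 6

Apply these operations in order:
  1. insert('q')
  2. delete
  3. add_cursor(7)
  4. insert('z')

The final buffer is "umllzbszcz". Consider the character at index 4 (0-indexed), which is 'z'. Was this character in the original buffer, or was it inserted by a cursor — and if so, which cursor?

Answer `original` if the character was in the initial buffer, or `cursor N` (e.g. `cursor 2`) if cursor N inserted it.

After op 1 (insert('q')): buffer="umllqbsqc" (len 9), cursors c1@5 c2@8, authorship ....1..2.
After op 2 (delete): buffer="umllbsc" (len 7), cursors c1@4 c2@6, authorship .......
After op 3 (add_cursor(7)): buffer="umllbsc" (len 7), cursors c1@4 c2@6 c3@7, authorship .......
After op 4 (insert('z')): buffer="umllzbszcz" (len 10), cursors c1@5 c2@8 c3@10, authorship ....1..2.3
Authorship (.=original, N=cursor N): . . . . 1 . . 2 . 3
Index 4: author = 1

Answer: cursor 1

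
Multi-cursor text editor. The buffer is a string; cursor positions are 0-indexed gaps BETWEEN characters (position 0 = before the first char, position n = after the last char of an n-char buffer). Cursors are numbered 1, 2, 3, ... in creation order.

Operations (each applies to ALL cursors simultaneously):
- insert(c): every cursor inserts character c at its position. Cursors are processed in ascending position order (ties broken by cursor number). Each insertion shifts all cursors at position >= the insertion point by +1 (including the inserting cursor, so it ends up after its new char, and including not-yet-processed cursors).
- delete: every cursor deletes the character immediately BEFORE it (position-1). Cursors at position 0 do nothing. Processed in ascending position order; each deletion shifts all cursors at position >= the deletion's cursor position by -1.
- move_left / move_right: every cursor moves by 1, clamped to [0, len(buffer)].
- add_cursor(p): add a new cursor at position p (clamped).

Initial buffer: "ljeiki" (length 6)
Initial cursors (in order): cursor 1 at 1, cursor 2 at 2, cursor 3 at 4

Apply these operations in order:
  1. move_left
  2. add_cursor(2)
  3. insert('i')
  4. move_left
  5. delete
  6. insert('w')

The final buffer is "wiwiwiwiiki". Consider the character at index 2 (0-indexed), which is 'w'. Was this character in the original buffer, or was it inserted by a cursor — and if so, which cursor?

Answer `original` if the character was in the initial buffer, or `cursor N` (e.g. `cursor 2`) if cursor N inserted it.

Answer: cursor 2

Derivation:
After op 1 (move_left): buffer="ljeiki" (len 6), cursors c1@0 c2@1 c3@3, authorship ......
After op 2 (add_cursor(2)): buffer="ljeiki" (len 6), cursors c1@0 c2@1 c4@2 c3@3, authorship ......
After op 3 (insert('i')): buffer="ilijieiiki" (len 10), cursors c1@1 c2@3 c4@5 c3@7, authorship 1.2.4.3...
After op 4 (move_left): buffer="ilijieiiki" (len 10), cursors c1@0 c2@2 c4@4 c3@6, authorship 1.2.4.3...
After op 5 (delete): buffer="iiiiiki" (len 7), cursors c1@0 c2@1 c4@2 c3@3, authorship 1243...
After op 6 (insert('w')): buffer="wiwiwiwiiki" (len 11), cursors c1@1 c2@3 c4@5 c3@7, authorship 11224433...
Authorship (.=original, N=cursor N): 1 1 2 2 4 4 3 3 . . .
Index 2: author = 2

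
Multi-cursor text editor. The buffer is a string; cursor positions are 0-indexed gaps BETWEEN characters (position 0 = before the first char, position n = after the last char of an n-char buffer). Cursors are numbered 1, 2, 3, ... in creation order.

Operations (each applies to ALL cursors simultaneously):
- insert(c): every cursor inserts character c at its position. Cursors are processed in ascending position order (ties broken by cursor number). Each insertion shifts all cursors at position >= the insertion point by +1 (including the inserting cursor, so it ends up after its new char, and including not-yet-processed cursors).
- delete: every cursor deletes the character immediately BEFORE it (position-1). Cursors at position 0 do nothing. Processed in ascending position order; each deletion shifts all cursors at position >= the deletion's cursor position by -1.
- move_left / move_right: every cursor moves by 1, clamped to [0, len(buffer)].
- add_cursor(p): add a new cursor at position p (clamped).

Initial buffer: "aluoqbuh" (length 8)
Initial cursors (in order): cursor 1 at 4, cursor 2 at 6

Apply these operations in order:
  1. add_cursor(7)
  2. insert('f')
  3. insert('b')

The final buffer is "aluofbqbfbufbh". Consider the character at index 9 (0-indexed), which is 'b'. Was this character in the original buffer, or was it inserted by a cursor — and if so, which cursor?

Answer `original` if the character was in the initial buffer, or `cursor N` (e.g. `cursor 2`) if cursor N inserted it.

After op 1 (add_cursor(7)): buffer="aluoqbuh" (len 8), cursors c1@4 c2@6 c3@7, authorship ........
After op 2 (insert('f')): buffer="aluofqbfufh" (len 11), cursors c1@5 c2@8 c3@10, authorship ....1..2.3.
After op 3 (insert('b')): buffer="aluofbqbfbufbh" (len 14), cursors c1@6 c2@10 c3@13, authorship ....11..22.33.
Authorship (.=original, N=cursor N): . . . . 1 1 . . 2 2 . 3 3 .
Index 9: author = 2

Answer: cursor 2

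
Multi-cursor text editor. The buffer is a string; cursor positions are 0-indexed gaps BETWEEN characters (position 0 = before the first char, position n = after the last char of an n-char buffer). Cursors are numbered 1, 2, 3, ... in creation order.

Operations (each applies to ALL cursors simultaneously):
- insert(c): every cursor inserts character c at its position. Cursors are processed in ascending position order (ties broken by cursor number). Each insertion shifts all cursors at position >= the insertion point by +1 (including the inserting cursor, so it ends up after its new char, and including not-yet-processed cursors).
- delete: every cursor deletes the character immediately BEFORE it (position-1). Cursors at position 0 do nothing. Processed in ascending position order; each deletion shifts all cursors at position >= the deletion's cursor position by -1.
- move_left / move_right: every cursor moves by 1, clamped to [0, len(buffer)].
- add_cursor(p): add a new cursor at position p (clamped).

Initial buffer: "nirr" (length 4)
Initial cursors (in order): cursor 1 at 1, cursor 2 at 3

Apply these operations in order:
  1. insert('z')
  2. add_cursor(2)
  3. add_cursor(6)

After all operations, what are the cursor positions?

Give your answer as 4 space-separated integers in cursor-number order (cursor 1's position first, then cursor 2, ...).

After op 1 (insert('z')): buffer="nzirzr" (len 6), cursors c1@2 c2@5, authorship .1..2.
After op 2 (add_cursor(2)): buffer="nzirzr" (len 6), cursors c1@2 c3@2 c2@5, authorship .1..2.
After op 3 (add_cursor(6)): buffer="nzirzr" (len 6), cursors c1@2 c3@2 c2@5 c4@6, authorship .1..2.

Answer: 2 5 2 6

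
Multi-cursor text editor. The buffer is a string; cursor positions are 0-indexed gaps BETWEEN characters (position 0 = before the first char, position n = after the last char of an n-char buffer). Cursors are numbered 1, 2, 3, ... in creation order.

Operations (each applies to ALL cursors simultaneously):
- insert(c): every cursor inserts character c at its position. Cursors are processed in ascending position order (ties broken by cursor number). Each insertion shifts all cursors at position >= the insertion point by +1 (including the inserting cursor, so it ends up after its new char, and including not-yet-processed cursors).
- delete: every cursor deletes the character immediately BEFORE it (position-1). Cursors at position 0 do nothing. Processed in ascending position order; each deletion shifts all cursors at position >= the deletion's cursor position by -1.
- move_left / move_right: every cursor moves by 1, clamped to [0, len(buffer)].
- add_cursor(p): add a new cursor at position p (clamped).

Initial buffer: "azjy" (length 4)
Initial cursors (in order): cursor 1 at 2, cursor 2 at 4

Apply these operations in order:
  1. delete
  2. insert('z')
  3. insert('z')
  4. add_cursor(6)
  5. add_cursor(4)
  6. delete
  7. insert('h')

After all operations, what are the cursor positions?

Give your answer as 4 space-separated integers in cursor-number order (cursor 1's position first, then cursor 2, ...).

After op 1 (delete): buffer="aj" (len 2), cursors c1@1 c2@2, authorship ..
After op 2 (insert('z')): buffer="azjz" (len 4), cursors c1@2 c2@4, authorship .1.2
After op 3 (insert('z')): buffer="azzjzz" (len 6), cursors c1@3 c2@6, authorship .11.22
After op 4 (add_cursor(6)): buffer="azzjzz" (len 6), cursors c1@3 c2@6 c3@6, authorship .11.22
After op 5 (add_cursor(4)): buffer="azzjzz" (len 6), cursors c1@3 c4@4 c2@6 c3@6, authorship .11.22
After op 6 (delete): buffer="az" (len 2), cursors c1@2 c2@2 c3@2 c4@2, authorship .1
After op 7 (insert('h')): buffer="azhhhh" (len 6), cursors c1@6 c2@6 c3@6 c4@6, authorship .11234

Answer: 6 6 6 6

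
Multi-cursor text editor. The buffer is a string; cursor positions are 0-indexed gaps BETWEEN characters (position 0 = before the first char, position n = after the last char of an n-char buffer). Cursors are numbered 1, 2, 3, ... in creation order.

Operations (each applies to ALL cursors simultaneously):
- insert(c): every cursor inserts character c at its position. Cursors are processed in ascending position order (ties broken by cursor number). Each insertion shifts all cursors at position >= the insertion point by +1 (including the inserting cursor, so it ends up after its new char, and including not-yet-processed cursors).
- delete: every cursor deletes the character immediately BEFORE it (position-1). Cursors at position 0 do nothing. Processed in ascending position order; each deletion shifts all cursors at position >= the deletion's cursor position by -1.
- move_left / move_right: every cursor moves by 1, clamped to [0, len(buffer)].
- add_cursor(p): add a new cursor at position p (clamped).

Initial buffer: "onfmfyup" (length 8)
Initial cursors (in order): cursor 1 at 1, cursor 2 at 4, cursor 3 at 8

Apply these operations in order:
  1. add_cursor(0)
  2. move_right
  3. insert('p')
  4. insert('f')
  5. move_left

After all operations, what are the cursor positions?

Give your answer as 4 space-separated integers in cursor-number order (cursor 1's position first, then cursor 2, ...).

After op 1 (add_cursor(0)): buffer="onfmfyup" (len 8), cursors c4@0 c1@1 c2@4 c3@8, authorship ........
After op 2 (move_right): buffer="onfmfyup" (len 8), cursors c4@1 c1@2 c2@5 c3@8, authorship ........
After op 3 (insert('p')): buffer="opnpfmfpyupp" (len 12), cursors c4@2 c1@4 c2@8 c3@12, authorship .4.1...2...3
After op 4 (insert('f')): buffer="opfnpffmfpfyuppf" (len 16), cursors c4@3 c1@6 c2@11 c3@16, authorship .44.11...22...33
After op 5 (move_left): buffer="opfnpffmfpfyuppf" (len 16), cursors c4@2 c1@5 c2@10 c3@15, authorship .44.11...22...33

Answer: 5 10 15 2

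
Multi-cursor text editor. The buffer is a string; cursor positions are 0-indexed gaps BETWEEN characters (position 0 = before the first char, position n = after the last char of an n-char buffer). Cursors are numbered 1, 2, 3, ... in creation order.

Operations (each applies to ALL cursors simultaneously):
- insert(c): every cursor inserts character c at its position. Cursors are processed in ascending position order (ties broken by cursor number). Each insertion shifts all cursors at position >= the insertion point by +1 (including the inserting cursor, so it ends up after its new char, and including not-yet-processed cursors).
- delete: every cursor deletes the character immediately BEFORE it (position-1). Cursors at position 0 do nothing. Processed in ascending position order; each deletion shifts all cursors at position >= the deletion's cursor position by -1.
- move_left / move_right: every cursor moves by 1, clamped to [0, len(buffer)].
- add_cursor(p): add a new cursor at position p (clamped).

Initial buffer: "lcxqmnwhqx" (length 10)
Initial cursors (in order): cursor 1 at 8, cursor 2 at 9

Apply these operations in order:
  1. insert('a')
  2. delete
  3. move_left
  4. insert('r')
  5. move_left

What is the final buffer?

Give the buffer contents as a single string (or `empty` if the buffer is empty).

Answer: lcxqmnwrhrqx

Derivation:
After op 1 (insert('a')): buffer="lcxqmnwhaqax" (len 12), cursors c1@9 c2@11, authorship ........1.2.
After op 2 (delete): buffer="lcxqmnwhqx" (len 10), cursors c1@8 c2@9, authorship ..........
After op 3 (move_left): buffer="lcxqmnwhqx" (len 10), cursors c1@7 c2@8, authorship ..........
After op 4 (insert('r')): buffer="lcxqmnwrhrqx" (len 12), cursors c1@8 c2@10, authorship .......1.2..
After op 5 (move_left): buffer="lcxqmnwrhrqx" (len 12), cursors c1@7 c2@9, authorship .......1.2..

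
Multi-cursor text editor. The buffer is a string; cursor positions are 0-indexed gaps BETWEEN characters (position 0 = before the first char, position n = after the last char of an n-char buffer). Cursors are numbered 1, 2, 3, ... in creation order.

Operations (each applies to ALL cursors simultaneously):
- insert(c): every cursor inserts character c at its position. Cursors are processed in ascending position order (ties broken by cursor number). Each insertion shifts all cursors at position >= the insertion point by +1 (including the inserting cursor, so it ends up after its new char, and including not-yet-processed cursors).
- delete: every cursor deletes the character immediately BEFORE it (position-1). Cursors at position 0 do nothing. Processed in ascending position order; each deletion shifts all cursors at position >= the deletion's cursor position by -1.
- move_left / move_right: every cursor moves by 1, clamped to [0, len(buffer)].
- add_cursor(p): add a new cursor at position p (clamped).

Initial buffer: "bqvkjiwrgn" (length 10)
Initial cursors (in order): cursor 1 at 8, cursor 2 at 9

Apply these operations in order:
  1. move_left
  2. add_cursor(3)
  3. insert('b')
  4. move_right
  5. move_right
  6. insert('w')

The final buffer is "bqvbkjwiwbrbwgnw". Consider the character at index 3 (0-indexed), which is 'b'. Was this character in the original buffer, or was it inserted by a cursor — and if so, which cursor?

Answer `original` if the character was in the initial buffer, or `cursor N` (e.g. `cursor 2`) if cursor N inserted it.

After op 1 (move_left): buffer="bqvkjiwrgn" (len 10), cursors c1@7 c2@8, authorship ..........
After op 2 (add_cursor(3)): buffer="bqvkjiwrgn" (len 10), cursors c3@3 c1@7 c2@8, authorship ..........
After op 3 (insert('b')): buffer="bqvbkjiwbrbgn" (len 13), cursors c3@4 c1@9 c2@11, authorship ...3....1.2..
After op 4 (move_right): buffer="bqvbkjiwbrbgn" (len 13), cursors c3@5 c1@10 c2@12, authorship ...3....1.2..
After op 5 (move_right): buffer="bqvbkjiwbrbgn" (len 13), cursors c3@6 c1@11 c2@13, authorship ...3....1.2..
After op 6 (insert('w')): buffer="bqvbkjwiwbrbwgnw" (len 16), cursors c3@7 c1@13 c2@16, authorship ...3..3..1.21..2
Authorship (.=original, N=cursor N): . . . 3 . . 3 . . 1 . 2 1 . . 2
Index 3: author = 3

Answer: cursor 3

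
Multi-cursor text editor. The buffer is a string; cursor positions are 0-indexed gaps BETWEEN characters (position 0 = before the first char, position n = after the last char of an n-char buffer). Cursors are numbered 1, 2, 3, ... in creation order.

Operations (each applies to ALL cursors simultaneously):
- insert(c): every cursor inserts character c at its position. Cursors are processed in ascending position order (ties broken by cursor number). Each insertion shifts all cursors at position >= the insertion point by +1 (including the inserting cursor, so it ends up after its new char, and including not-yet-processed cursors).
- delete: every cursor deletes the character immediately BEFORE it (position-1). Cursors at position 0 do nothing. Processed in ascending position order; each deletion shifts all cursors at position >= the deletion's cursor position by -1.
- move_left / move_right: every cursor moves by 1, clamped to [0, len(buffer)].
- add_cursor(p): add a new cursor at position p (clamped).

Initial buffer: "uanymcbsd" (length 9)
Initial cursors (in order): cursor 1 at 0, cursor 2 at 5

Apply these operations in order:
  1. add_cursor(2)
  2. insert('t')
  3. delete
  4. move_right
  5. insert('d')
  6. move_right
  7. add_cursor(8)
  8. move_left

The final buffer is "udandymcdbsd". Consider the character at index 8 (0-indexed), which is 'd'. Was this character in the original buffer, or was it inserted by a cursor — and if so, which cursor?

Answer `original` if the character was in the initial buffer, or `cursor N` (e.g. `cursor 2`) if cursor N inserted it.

Answer: cursor 2

Derivation:
After op 1 (add_cursor(2)): buffer="uanymcbsd" (len 9), cursors c1@0 c3@2 c2@5, authorship .........
After op 2 (insert('t')): buffer="tuatnymtcbsd" (len 12), cursors c1@1 c3@4 c2@8, authorship 1..3...2....
After op 3 (delete): buffer="uanymcbsd" (len 9), cursors c1@0 c3@2 c2@5, authorship .........
After op 4 (move_right): buffer="uanymcbsd" (len 9), cursors c1@1 c3@3 c2@6, authorship .........
After op 5 (insert('d')): buffer="udandymcdbsd" (len 12), cursors c1@2 c3@5 c2@9, authorship .1..3...2...
After op 6 (move_right): buffer="udandymcdbsd" (len 12), cursors c1@3 c3@6 c2@10, authorship .1..3...2...
After op 7 (add_cursor(8)): buffer="udandymcdbsd" (len 12), cursors c1@3 c3@6 c4@8 c2@10, authorship .1..3...2...
After op 8 (move_left): buffer="udandymcdbsd" (len 12), cursors c1@2 c3@5 c4@7 c2@9, authorship .1..3...2...
Authorship (.=original, N=cursor N): . 1 . . 3 . . . 2 . . .
Index 8: author = 2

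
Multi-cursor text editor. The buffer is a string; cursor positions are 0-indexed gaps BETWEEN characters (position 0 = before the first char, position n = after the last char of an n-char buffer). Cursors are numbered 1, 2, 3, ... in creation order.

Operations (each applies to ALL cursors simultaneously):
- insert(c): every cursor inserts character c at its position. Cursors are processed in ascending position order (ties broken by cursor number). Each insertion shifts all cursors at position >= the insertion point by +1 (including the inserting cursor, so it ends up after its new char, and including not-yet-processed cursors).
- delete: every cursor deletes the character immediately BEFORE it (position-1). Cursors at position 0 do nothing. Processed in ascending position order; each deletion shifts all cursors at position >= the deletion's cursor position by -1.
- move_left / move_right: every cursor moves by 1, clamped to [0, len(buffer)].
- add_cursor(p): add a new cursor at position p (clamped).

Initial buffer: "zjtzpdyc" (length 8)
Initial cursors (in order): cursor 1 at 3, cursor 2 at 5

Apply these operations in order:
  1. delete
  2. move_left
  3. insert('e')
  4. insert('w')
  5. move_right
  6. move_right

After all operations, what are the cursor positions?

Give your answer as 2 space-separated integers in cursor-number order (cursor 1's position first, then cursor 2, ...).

After op 1 (delete): buffer="zjzdyc" (len 6), cursors c1@2 c2@3, authorship ......
After op 2 (move_left): buffer="zjzdyc" (len 6), cursors c1@1 c2@2, authorship ......
After op 3 (insert('e')): buffer="zejezdyc" (len 8), cursors c1@2 c2@4, authorship .1.2....
After op 4 (insert('w')): buffer="zewjewzdyc" (len 10), cursors c1@3 c2@6, authorship .11.22....
After op 5 (move_right): buffer="zewjewzdyc" (len 10), cursors c1@4 c2@7, authorship .11.22....
After op 6 (move_right): buffer="zewjewzdyc" (len 10), cursors c1@5 c2@8, authorship .11.22....

Answer: 5 8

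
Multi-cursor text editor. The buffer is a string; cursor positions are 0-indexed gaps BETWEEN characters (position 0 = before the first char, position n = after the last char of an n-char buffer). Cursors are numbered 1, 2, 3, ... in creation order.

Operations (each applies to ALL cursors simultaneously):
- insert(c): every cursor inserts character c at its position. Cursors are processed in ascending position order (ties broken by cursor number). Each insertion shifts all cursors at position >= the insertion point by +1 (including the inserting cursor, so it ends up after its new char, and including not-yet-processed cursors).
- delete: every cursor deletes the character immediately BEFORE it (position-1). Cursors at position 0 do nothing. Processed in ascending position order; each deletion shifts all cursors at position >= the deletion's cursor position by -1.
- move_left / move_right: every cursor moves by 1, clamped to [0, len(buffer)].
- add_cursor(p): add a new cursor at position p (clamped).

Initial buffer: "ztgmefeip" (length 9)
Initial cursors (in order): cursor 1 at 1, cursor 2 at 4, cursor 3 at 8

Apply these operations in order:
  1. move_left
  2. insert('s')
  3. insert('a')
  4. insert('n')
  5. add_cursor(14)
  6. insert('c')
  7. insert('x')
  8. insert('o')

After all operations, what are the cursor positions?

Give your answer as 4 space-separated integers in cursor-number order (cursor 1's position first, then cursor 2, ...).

Answer: 6 15 28 23

Derivation:
After op 1 (move_left): buffer="ztgmefeip" (len 9), cursors c1@0 c2@3 c3@7, authorship .........
After op 2 (insert('s')): buffer="sztgsmefesip" (len 12), cursors c1@1 c2@5 c3@10, authorship 1...2....3..
After op 3 (insert('a')): buffer="saztgsamefesaip" (len 15), cursors c1@2 c2@7 c3@13, authorship 11...22....33..
After op 4 (insert('n')): buffer="sanztgsanmefesanip" (len 18), cursors c1@3 c2@9 c3@16, authorship 111...222....333..
After op 5 (add_cursor(14)): buffer="sanztgsanmefesanip" (len 18), cursors c1@3 c2@9 c4@14 c3@16, authorship 111...222....333..
After op 6 (insert('c')): buffer="sancztgsancmefescancip" (len 22), cursors c1@4 c2@11 c4@17 c3@20, authorship 1111...2222....34333..
After op 7 (insert('x')): buffer="sancxztgsancxmefescxancxip" (len 26), cursors c1@5 c2@13 c4@20 c3@24, authorship 11111...22222....3443333..
After op 8 (insert('o')): buffer="sancxoztgsancxomefescxoancxoip" (len 30), cursors c1@6 c2@15 c4@23 c3@28, authorship 111111...222222....344433333..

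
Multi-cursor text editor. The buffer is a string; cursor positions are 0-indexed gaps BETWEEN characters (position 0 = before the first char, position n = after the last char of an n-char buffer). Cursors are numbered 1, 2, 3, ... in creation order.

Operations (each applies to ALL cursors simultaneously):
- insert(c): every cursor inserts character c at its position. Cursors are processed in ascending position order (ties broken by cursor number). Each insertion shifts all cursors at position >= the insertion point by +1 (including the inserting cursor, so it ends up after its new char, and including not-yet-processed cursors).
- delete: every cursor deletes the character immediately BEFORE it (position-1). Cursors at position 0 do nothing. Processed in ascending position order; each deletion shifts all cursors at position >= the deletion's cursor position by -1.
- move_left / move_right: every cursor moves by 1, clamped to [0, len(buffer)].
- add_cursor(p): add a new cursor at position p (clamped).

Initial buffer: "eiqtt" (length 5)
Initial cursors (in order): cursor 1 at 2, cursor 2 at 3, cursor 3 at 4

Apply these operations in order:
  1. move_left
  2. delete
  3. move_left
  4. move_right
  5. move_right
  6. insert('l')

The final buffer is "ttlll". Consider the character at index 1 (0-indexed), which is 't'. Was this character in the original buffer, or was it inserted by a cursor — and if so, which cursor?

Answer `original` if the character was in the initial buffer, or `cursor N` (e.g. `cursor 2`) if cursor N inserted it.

After op 1 (move_left): buffer="eiqtt" (len 5), cursors c1@1 c2@2 c3@3, authorship .....
After op 2 (delete): buffer="tt" (len 2), cursors c1@0 c2@0 c3@0, authorship ..
After op 3 (move_left): buffer="tt" (len 2), cursors c1@0 c2@0 c3@0, authorship ..
After op 4 (move_right): buffer="tt" (len 2), cursors c1@1 c2@1 c3@1, authorship ..
After op 5 (move_right): buffer="tt" (len 2), cursors c1@2 c2@2 c3@2, authorship ..
After op 6 (insert('l')): buffer="ttlll" (len 5), cursors c1@5 c2@5 c3@5, authorship ..123
Authorship (.=original, N=cursor N): . . 1 2 3
Index 1: author = original

Answer: original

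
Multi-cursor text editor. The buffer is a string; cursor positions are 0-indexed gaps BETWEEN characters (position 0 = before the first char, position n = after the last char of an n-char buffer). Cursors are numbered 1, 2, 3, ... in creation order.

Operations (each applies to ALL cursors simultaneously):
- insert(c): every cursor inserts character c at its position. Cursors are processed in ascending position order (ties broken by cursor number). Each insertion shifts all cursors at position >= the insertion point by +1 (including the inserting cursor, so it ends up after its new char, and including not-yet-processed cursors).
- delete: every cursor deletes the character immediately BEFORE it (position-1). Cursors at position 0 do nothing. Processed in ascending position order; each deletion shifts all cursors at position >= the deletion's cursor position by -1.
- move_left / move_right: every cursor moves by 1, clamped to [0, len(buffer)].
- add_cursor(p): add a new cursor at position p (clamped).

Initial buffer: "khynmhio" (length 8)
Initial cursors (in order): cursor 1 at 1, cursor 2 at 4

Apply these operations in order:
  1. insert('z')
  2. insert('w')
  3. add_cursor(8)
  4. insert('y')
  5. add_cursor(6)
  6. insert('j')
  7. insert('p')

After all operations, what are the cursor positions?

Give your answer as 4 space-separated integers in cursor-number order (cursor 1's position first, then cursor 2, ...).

After op 1 (insert('z')): buffer="kzhynzmhio" (len 10), cursors c1@2 c2@6, authorship .1...2....
After op 2 (insert('w')): buffer="kzwhynzwmhio" (len 12), cursors c1@3 c2@8, authorship .11...22....
After op 3 (add_cursor(8)): buffer="kzwhynzwmhio" (len 12), cursors c1@3 c2@8 c3@8, authorship .11...22....
After op 4 (insert('y')): buffer="kzwyhynzwyymhio" (len 15), cursors c1@4 c2@11 c3@11, authorship .111...2223....
After op 5 (add_cursor(6)): buffer="kzwyhynzwyymhio" (len 15), cursors c1@4 c4@6 c2@11 c3@11, authorship .111...2223....
After op 6 (insert('j')): buffer="kzwyjhyjnzwyyjjmhio" (len 19), cursors c1@5 c4@8 c2@15 c3@15, authorship .1111..4.222323....
After op 7 (insert('p')): buffer="kzwyjphyjpnzwyyjjppmhio" (len 23), cursors c1@6 c4@10 c2@19 c3@19, authorship .11111..44.22232323....

Answer: 6 19 19 10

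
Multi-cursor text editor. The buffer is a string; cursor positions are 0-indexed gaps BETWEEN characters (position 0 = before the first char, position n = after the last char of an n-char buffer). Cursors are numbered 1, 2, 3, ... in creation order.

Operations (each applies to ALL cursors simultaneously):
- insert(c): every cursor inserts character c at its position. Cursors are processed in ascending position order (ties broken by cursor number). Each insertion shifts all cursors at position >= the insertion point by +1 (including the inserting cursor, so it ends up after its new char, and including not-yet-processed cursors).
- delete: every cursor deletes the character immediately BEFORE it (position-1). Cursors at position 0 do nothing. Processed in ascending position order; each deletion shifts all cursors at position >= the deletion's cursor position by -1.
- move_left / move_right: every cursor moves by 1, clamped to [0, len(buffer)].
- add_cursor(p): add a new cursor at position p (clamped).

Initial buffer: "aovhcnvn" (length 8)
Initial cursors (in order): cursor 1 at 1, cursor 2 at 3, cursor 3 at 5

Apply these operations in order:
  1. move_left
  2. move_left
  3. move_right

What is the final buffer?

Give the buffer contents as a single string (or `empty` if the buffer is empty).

Answer: aovhcnvn

Derivation:
After op 1 (move_left): buffer="aovhcnvn" (len 8), cursors c1@0 c2@2 c3@4, authorship ........
After op 2 (move_left): buffer="aovhcnvn" (len 8), cursors c1@0 c2@1 c3@3, authorship ........
After op 3 (move_right): buffer="aovhcnvn" (len 8), cursors c1@1 c2@2 c3@4, authorship ........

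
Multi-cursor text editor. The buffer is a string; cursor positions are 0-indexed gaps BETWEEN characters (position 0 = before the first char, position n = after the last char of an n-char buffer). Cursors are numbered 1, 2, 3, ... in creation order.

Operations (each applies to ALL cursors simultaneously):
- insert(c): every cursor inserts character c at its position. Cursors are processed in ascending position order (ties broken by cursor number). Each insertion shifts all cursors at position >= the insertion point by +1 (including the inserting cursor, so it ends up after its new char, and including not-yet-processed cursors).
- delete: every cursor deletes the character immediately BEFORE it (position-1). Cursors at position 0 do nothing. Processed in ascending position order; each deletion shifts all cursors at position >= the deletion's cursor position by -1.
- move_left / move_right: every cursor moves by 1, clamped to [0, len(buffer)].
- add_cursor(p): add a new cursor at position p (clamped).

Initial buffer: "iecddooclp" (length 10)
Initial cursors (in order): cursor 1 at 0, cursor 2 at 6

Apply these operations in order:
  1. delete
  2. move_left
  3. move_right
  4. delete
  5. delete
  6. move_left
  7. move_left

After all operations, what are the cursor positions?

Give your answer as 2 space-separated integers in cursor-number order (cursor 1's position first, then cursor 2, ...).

Answer: 0 0

Derivation:
After op 1 (delete): buffer="iecddoclp" (len 9), cursors c1@0 c2@5, authorship .........
After op 2 (move_left): buffer="iecddoclp" (len 9), cursors c1@0 c2@4, authorship .........
After op 3 (move_right): buffer="iecddoclp" (len 9), cursors c1@1 c2@5, authorship .........
After op 4 (delete): buffer="ecdoclp" (len 7), cursors c1@0 c2@3, authorship .......
After op 5 (delete): buffer="ecoclp" (len 6), cursors c1@0 c2@2, authorship ......
After op 6 (move_left): buffer="ecoclp" (len 6), cursors c1@0 c2@1, authorship ......
After op 7 (move_left): buffer="ecoclp" (len 6), cursors c1@0 c2@0, authorship ......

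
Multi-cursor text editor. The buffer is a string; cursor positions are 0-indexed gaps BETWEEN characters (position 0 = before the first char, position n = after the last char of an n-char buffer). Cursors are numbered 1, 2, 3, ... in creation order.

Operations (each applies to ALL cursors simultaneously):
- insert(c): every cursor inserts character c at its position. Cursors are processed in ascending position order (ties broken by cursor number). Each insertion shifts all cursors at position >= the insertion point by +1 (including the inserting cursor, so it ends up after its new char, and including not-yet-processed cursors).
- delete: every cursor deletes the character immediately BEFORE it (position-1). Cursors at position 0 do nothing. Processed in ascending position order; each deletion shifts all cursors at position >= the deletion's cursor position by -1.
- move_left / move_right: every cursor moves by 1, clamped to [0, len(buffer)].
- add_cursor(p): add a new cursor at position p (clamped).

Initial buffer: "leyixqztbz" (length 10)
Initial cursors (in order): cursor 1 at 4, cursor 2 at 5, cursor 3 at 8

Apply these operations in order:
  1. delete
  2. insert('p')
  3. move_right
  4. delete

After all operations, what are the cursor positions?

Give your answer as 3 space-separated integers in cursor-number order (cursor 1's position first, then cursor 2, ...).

After op 1 (delete): buffer="leyqzbz" (len 7), cursors c1@3 c2@3 c3@5, authorship .......
After op 2 (insert('p')): buffer="leyppqzpbz" (len 10), cursors c1@5 c2@5 c3@8, authorship ...12..3..
After op 3 (move_right): buffer="leyppqzpbz" (len 10), cursors c1@6 c2@6 c3@9, authorship ...12..3..
After op 4 (delete): buffer="leypzpz" (len 7), cursors c1@4 c2@4 c3@6, authorship ...1.3.

Answer: 4 4 6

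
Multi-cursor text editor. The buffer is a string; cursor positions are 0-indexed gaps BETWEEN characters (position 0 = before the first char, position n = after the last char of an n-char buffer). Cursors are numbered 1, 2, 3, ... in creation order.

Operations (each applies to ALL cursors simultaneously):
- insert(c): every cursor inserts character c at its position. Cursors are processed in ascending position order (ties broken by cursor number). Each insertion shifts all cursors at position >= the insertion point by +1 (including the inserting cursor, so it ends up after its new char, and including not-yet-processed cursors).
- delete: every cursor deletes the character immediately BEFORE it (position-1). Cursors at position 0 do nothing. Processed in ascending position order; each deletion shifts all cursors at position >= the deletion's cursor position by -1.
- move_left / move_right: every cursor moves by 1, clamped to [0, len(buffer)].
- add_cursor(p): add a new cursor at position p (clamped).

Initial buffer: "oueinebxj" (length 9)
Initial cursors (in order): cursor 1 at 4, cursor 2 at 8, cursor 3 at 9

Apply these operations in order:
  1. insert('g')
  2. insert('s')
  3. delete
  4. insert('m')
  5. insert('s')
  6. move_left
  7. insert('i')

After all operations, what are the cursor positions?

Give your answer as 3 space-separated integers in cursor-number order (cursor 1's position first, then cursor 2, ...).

After op 1 (insert('g')): buffer="oueignebxgjg" (len 12), cursors c1@5 c2@10 c3@12, authorship ....1....2.3
After op 2 (insert('s')): buffer="oueigsnebxgsjgs" (len 15), cursors c1@6 c2@12 c3@15, authorship ....11....22.33
After op 3 (delete): buffer="oueignebxgjg" (len 12), cursors c1@5 c2@10 c3@12, authorship ....1....2.3
After op 4 (insert('m')): buffer="oueigmnebxgmjgm" (len 15), cursors c1@6 c2@12 c3@15, authorship ....11....22.33
After op 5 (insert('s')): buffer="oueigmsnebxgmsjgms" (len 18), cursors c1@7 c2@14 c3@18, authorship ....111....222.333
After op 6 (move_left): buffer="oueigmsnebxgmsjgms" (len 18), cursors c1@6 c2@13 c3@17, authorship ....111....222.333
After op 7 (insert('i')): buffer="oueigmisnebxgmisjgmis" (len 21), cursors c1@7 c2@15 c3@20, authorship ....1111....2222.3333

Answer: 7 15 20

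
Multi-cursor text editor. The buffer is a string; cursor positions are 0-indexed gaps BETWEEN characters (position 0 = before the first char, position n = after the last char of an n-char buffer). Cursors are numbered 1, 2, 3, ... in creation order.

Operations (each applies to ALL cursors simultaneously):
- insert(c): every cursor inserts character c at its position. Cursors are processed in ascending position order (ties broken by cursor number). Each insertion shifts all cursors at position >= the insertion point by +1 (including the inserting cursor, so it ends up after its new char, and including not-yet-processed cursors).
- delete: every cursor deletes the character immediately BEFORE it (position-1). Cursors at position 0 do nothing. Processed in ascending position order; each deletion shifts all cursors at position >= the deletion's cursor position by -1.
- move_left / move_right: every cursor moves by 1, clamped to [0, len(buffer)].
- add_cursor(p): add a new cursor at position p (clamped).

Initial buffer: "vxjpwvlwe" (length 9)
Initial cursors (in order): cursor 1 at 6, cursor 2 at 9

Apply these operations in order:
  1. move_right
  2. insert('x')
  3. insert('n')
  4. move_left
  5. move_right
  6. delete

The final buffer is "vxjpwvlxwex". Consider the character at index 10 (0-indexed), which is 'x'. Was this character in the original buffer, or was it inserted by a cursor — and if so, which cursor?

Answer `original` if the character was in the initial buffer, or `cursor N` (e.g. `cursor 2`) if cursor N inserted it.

After op 1 (move_right): buffer="vxjpwvlwe" (len 9), cursors c1@7 c2@9, authorship .........
After op 2 (insert('x')): buffer="vxjpwvlxwex" (len 11), cursors c1@8 c2@11, authorship .......1..2
After op 3 (insert('n')): buffer="vxjpwvlxnwexn" (len 13), cursors c1@9 c2@13, authorship .......11..22
After op 4 (move_left): buffer="vxjpwvlxnwexn" (len 13), cursors c1@8 c2@12, authorship .......11..22
After op 5 (move_right): buffer="vxjpwvlxnwexn" (len 13), cursors c1@9 c2@13, authorship .......11..22
After op 6 (delete): buffer="vxjpwvlxwex" (len 11), cursors c1@8 c2@11, authorship .......1..2
Authorship (.=original, N=cursor N): . . . . . . . 1 . . 2
Index 10: author = 2

Answer: cursor 2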